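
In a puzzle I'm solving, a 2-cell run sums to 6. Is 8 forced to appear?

No

Counterexample: {1,5} sums to 6 without using 8.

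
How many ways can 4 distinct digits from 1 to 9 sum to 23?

4 distinct digits from 1–9 sum between 10 and 30.

9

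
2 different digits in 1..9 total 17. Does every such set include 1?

The only way to make 17 from 2 distinct digits is {8,9}, which does not contain 1.

No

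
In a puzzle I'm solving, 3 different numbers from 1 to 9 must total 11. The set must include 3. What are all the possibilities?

{1,3,7}; {2,3,6}

3 distinct digits from 1–9 sum between 6 and 24.
Keeping only sets containing 3.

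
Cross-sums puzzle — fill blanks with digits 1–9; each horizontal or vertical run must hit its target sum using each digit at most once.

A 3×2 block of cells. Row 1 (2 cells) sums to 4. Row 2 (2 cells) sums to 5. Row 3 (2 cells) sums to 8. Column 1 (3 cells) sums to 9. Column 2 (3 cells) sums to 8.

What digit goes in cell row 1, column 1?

4 in 2 cells must be {1,3}.
Nothing is forced directly, so branch on (1,1), whose candidates are 1 or 3. If (1,1) = 1: that forces (1,2) = 3, (3,2) = 1, (2,2) = 4, after which (3,1) would have to be in {7} for the 8 across but in {2,3,5,6} for the 9 down — contradiction. So (1,1) = 3.
(1,2) = 4 − 3 = 1 completes the 4 across.
Nothing is forced directly, so branch on (2,1), whose candidates are 1 or 2 or 4. If (2,1) = 2: that forces (2,2) = 3, after which (3,1) would have to be in {1,2,3,5,6,7} for the 8 across but in {4} for the 9 down — contradiction. If (2,1) = 4: then (2,2) would have to be in {1} for the 5 across but in {2,3,4,5} for the 8 down — contradiction. So (2,1) = 1.
(2,2) = 5 − 1 = 4 completes the 5 across.
(3,1) = 9 − 4 = 5 completes the 9 down.
(3,2) = 8 − 5 = 3 completes the 8 across.

3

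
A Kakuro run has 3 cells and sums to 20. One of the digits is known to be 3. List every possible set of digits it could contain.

{3,8,9}

3 distinct digits from 1–9 sum between 6 and 24.
Keeping only sets containing 3.
Only one set works: {3,8,9}.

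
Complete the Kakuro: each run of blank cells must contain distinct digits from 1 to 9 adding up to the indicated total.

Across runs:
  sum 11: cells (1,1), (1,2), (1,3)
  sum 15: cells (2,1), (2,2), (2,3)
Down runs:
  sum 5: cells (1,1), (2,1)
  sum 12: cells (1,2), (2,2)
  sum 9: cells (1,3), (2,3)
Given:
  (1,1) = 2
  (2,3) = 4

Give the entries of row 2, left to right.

(1,3) = 9 − 4 = 5 completes the 9 down.
(2,1) = 5 − 2 = 3 completes the 5 down.
(2,2) = 15 − 7 = 8 completes the 15 across.
(1,2) = 11 − 7 = 4 completes the 11 across.

3 8 4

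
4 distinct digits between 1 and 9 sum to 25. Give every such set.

4 distinct digits from 1–9 sum between 10 and 30.

{1,7,8,9}; {2,6,8,9}; {3,5,8,9}; {3,6,7,9}; {4,5,7,9}; {4,6,7,8}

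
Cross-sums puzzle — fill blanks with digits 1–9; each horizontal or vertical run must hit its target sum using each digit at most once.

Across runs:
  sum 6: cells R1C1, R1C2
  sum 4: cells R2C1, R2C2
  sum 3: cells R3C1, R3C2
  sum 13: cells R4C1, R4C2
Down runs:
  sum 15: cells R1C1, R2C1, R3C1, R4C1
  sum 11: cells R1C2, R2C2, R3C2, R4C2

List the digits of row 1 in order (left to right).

4 2

4 in 2 cells must be {1,3}; 3 in 2 cells must be {1,2}; 11 in 4 cells must be {1,2,3,5}.
Only 5 fits R4C2 under both its across sum 13 and down sum 11.
R4C1 = 13 − 5 = 8 completes the 13 across.
Given what's placed, R2C1 must be 1 to fit the 4 across and 15 down.
R2C2 = 4 − 1 = 3 completes the 4 across.
R3C1 = 2: the only remaining digit allowed by both the 3 across and the 15 down.
R3C2 = 3 − 2 = 1 completes the 3 across.
R1C1 = 15 − 11 = 4 completes the 15 down.
R1C2 = 6 − 4 = 2 completes the 6 across.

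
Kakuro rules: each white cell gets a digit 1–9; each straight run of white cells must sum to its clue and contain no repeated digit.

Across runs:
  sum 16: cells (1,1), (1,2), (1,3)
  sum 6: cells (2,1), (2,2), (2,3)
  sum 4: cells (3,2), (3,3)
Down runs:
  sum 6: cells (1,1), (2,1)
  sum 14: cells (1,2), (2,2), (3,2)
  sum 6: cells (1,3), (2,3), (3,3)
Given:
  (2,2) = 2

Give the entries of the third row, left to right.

3 1

6 in 3 cells must be {1,2,3}; 4 in 2 cells must be {1,3}.
Given what's placed, (2,1) must be 1 to fit the 6 across and 6 down.
(2,3) = 6 − 3 = 3 completes the 6 across.
Given what's placed, (3,2) must be 3 to fit the 4 across and 14 down.
(3,3) = 4 − 3 = 1 completes the 4 across.
(1,1) = 6 − 1 = 5 completes the 6 down.
(1,2) = 14 − 5 = 9 completes the 14 down.
(1,3) = 16 − 14 = 2 completes the 16 across.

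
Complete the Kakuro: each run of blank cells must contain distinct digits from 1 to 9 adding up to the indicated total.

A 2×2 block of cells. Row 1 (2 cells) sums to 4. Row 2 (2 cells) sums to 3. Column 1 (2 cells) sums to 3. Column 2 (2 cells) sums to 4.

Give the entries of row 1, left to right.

1 3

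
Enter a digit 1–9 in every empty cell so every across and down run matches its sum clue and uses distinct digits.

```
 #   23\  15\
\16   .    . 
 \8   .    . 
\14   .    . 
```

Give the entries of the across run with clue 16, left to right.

16 in 2 cells must be {7,9}; 23 in 3 cells must be {6,8,9}.
The 16 across and the 23 down share only 9, so R1C1 = 9.
R1C2 = 16 − 9 = 7 completes the 16 across.
Given what's placed, R2C1 must be 6 to fit the 8 across and 23 down.
R2C2 = 8 − 6 = 2 completes the 8 across.
R3C1 = 23 − 15 = 8 completes the 23 down.
R3C2 = 14 − 8 = 6 completes the 14 across.

9, 7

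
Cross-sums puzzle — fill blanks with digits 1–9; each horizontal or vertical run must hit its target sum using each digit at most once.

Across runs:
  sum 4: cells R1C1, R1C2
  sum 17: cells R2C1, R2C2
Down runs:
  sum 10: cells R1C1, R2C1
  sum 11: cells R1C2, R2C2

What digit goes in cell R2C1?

4 in 2 cells must be {1,3}; 17 in 2 cells must be {8,9}.
The 4 across and the 11 down share only 3, so R1C2 = 3.
R2C2 = 11 − 3 = 8 completes the 11 down.
R1C1 = 4 − 3 = 1 completes the 4 across.
R2C1 = 17 − 8 = 9 completes the 17 across.

9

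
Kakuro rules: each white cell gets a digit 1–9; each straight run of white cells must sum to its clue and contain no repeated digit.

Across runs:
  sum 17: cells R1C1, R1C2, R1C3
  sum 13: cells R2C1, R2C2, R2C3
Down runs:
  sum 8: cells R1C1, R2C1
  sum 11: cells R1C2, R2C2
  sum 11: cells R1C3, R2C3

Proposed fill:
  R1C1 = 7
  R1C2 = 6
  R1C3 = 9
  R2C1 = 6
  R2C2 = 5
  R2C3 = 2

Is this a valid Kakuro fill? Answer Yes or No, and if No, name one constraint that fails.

No — the across run R1C1–R1C3 sums to 22, not 17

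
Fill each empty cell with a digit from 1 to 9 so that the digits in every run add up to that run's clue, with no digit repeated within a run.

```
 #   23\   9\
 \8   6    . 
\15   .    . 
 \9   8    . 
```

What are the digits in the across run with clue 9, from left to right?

8 1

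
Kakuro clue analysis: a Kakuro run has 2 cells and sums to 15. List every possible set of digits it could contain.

{6,9}; {7,8}

2 distinct digits from 1–9 sum between 3 and 17.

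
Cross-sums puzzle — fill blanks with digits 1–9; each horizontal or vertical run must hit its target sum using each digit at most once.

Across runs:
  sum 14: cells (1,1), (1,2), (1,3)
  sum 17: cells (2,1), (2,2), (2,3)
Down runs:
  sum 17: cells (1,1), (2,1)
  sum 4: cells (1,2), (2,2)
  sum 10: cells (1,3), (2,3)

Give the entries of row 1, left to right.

9 1 4

17 in 2 cells must be {8,9}; 4 in 2 cells must be {1,3}.
Nothing is forced directly, so branch on (1,1), whose candidates are 8 or 9. If (1,1) = 8: that forces (1,2) = 1, after which (1,3) would have to be in {5} for the 14 across but in {1,2,3,4,6,7,8,9} for the 10 down — contradiction. So (1,1) = 9.
(2,1) = 17 − 9 = 8 completes the 17 down.
Given what's placed, (2,2) must be 3 to fit the 17 across and 4 down.
(2,3) = 17 − 11 = 6 completes the 17 across.
(1,2) = 4 − 3 = 1 completes the 4 down.
(1,3) = 14 − 10 = 4 completes the 14 across.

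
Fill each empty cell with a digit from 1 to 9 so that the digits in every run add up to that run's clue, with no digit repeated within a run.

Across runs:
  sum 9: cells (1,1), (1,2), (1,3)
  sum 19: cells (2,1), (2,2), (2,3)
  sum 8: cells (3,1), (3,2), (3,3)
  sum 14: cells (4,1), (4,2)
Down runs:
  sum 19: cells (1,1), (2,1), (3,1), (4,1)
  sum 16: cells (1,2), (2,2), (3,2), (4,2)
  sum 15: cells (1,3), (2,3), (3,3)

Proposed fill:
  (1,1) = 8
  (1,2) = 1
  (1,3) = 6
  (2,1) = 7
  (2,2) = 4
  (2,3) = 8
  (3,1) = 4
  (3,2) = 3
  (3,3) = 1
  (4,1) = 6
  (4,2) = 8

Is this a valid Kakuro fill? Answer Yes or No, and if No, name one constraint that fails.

No — the across run (1,1)–(1,3) sums to 15, not 9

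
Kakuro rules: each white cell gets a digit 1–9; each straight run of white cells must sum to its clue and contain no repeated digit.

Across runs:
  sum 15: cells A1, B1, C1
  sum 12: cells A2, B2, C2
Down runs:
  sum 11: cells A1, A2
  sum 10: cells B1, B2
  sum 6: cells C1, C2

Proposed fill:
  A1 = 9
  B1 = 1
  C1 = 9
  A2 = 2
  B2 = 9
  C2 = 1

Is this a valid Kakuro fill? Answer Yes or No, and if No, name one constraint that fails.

No — the across run A1–C1 sums to 19, not 15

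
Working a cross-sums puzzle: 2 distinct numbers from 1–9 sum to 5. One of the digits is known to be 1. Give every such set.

2 distinct digits from 1–9 sum between 3 and 17.
Keeping only sets containing 1.
Only one set works: {1,4}.

{1,4}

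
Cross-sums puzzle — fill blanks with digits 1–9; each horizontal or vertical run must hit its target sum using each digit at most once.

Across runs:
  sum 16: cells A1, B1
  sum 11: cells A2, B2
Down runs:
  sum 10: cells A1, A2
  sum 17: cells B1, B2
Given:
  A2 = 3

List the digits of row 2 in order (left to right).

3 8

16 in 2 cells must be {7,9}; 17 in 2 cells must be {8,9}.
A1 = 10 − 3 = 7 completes the 10 down.
B1 = 16 − 7 = 9 completes the 16 across.
B2 = 11 − 3 = 8 completes the 11 across.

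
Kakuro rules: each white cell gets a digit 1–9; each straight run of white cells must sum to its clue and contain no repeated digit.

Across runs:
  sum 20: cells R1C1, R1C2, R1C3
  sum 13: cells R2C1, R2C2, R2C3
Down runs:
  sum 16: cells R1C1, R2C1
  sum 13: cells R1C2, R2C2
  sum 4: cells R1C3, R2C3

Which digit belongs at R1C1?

9

16 in 2 cells must be {7,9}; 4 in 2 cells must be {1,3}.
The 20 across and the 4 down share only 3, so R1C3 = 3.
R2C3 = 4 − 3 = 1 completes the 4 down.
Given what's placed, R1C1 must be 9 to fit the 20 across and 16 down.
R1C2 = 20 − 12 = 8 completes the 20 across.
R2C1 = 16 − 9 = 7 completes the 16 down.
R2C2 = 13 − 8 = 5 completes the 13 across.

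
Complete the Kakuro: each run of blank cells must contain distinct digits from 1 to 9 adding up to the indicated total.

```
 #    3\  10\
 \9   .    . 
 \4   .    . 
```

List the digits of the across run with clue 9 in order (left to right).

2 7

4 in 2 cells must be {1,3}; 3 in 2 cells must be {1,2}.
The 4 across and the 3 down share only 1, so R2C1 = 1.
R2C2 = 4 − 1 = 3 completes the 4 across.
R1C1 = 3 − 1 = 2 completes the 3 down.
R1C2 = 9 − 2 = 7 completes the 9 across.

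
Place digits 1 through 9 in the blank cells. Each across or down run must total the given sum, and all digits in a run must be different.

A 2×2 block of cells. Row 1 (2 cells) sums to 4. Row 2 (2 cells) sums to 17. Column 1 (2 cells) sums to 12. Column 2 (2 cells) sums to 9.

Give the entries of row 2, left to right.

9 8

4 in 2 cells must be {1,3}; 17 in 2 cells must be {8,9}.
The 4 across and the 12 down share only 3, so (1,1) = 3.
(1,2) = 4 − 3 = 1 completes the 4 across.
(2,1) = 12 − 3 = 9 completes the 12 down.
(2,2) = 17 − 9 = 8 completes the 17 across.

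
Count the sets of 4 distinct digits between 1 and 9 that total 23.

4 distinct digits from 1–9 sum between 10 and 30.

9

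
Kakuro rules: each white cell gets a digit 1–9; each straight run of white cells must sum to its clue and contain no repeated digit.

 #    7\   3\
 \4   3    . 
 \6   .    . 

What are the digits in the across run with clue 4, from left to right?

4 in 2 cells must be {1,3}; 3 in 2 cells must be {1,2}.
R1C2 = 4 − 3 = 1 completes the 4 across.
R2C1 = 7 − 3 = 4 completes the 7 down.
R2C2 = 6 − 4 = 2 completes the 6 across.

3, 1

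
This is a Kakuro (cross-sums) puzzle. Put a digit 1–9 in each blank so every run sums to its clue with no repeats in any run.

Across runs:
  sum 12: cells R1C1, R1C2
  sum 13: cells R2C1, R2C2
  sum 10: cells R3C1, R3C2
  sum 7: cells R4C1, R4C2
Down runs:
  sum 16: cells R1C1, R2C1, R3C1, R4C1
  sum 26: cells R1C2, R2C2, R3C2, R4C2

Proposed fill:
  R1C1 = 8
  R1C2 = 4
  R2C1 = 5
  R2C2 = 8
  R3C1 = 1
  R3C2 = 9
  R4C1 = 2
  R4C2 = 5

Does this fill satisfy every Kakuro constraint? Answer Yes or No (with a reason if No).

Yes

Across: 8+4=12; 5+8=13; 1+9=10; 2+5=7. Down: 8+5+1+2=16; 4+8+9+5=26. No digit repeats within any run.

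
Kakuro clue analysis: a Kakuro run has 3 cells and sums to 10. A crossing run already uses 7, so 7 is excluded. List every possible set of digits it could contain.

3 distinct digits from 1–9 sum between 6 and 24.
Dropping sets that contain 7.

{1,3,6}; {1,4,5}; {2,3,5}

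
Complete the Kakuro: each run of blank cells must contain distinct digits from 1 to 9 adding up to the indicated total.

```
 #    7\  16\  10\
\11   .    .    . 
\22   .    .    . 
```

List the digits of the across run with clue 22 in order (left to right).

16 in 2 cells must be {7,9}.
The 11 across and the 16 down share only 7, so R1C2 = 7.
R2C2 = 16 − 7 = 9 completes the 16 down.
Nothing is forced directly, so branch on R2C1, whose candidates are 5 or 6. If R2C1 = 5: then R1C1 would have to be in {1,3} for the 11 across but in {2} for the 7 down — contradiction. So R2C1 = 6.
R1C1 = 7 − 6 = 1 completes the 7 down.
R1C3 = 11 − 8 = 3 completes the 11 across.
R2C3 = 22 − 15 = 7 completes the 22 across.

6 9 7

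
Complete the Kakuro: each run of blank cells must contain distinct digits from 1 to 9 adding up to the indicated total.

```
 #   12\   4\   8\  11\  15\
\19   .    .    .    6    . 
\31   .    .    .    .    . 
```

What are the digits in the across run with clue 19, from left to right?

3 1 2 6 7

4 in 2 cells must be {1,3}.
R1C5 = 7: the only remaining digit allowed by both the 19 across and the 15 down.
R2C4 = 11 − 6 = 5 completes the 11 down.
R2C5 = 15 − 7 = 8 completes the 15 down.
Given what's placed, R1C1 must be 3 to fit the 19 across and 12 down.
Given what's placed, R1C2 must be 1 to fit the 19 across and 4 down.
R1C3 = 19 − 17 = 2 completes the 19 across.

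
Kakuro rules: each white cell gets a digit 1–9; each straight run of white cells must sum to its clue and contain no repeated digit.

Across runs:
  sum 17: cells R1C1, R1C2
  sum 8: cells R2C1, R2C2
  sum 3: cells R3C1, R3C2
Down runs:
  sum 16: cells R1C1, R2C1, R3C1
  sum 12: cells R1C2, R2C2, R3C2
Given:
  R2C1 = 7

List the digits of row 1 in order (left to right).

17 in 2 cells must be {8,9}; 3 in 2 cells must be {1,2}.
Given what's placed, R1C1 must be 8 to fit the 17 across and 16 down.
R1C2 = 17 − 8 = 9 completes the 17 across.
R2C2 = 8 − 7 = 1 completes the 8 across.
R3C1 = 16 − 15 = 1 completes the 16 down.
R3C2 = 3 − 1 = 2 completes the 3 across.

8 9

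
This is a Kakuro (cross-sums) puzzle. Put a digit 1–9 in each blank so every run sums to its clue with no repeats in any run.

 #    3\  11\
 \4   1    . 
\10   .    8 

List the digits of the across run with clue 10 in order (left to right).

2, 8

4 in 2 cells must be {1,3}; 3 in 2 cells must be {1,2}.
R1C2 = 4 − 1 = 3 completes the 4 across.
R2C1 = 10 − 8 = 2 completes the 10 across.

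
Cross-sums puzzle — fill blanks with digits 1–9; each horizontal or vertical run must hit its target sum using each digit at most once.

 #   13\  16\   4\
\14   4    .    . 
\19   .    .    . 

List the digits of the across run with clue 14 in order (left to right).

4 9 1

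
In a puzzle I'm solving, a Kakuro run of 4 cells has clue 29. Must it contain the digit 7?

The only way to make 29 from 4 distinct digits is {5,7,8,9}, which contains 7.

Yes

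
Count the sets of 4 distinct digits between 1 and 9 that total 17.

9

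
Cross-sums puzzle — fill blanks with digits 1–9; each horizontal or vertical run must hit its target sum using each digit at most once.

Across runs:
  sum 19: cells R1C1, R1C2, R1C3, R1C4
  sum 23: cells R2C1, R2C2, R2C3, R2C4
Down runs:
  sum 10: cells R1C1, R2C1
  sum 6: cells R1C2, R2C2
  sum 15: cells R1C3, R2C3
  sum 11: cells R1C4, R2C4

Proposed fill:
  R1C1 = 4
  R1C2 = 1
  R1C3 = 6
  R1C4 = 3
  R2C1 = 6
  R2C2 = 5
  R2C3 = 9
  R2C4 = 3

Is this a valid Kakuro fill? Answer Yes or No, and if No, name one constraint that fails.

No — the down run R1C4–R2C4 sums to 6, not 11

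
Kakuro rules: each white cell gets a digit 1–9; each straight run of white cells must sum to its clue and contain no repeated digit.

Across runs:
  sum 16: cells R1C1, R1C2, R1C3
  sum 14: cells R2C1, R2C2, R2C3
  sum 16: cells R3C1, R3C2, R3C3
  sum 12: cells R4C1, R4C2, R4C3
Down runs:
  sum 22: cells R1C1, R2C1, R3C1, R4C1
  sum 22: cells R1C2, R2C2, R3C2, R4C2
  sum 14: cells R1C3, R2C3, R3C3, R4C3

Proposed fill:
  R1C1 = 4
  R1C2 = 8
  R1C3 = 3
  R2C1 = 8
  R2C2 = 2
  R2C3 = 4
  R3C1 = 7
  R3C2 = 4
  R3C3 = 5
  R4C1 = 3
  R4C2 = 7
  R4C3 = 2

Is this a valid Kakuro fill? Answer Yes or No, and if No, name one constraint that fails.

No — the down run R1C2–R4C2 sums to 21, not 22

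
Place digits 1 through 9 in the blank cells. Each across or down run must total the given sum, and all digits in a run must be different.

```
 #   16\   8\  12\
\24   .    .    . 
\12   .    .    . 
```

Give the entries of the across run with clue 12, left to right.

7 1 4

24 in 3 cells must be {7,8,9}; 16 in 2 cells must be {7,9}.
The 24 across and the 8 down share only 7, so R1C2 = 7.
R2C2 = 8 − 7 = 1 completes the 8 down.
Given what's placed, R1C1 must be 9 to fit the 24 across and 16 down.
R1C3 = 24 − 16 = 8 completes the 24 across.
R2C1 = 16 − 9 = 7 completes the 16 down.
R2C3 = 12 − 8 = 4 completes the 12 across.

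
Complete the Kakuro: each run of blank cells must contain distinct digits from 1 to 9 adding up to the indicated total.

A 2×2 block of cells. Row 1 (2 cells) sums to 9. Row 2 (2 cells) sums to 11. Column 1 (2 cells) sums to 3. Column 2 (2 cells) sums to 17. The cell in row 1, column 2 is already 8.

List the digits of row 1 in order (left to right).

1 8

3 in 2 cells must be {1,2}; 17 in 2 cells must be {8,9}.
(1,1) = 9 − 8 = 1 completes the 9 across.
(2,1) = 3 − 1 = 2 completes the 3 down.
(2,2) = 11 − 2 = 9 completes the 11 across.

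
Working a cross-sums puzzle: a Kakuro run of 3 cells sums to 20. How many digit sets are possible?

4

3 distinct digits from 1–9 sum between 6 and 24.
Enumerating: {3,8,9}, {4,7,9}, {5,6,9}, {5,7,8}.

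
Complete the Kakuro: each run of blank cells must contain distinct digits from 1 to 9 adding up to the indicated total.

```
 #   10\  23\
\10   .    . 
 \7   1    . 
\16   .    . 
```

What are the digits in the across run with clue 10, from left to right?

16 in 2 cells must be {7,9}; 23 in 3 cells must be {6,8,9}.
R2C2 = 7 − 1 = 6 completes the 7 across.
R3C1 = 7: the only remaining digit allowed by both the 16 across and the 10 down.
R3C2 = 16 − 7 = 9 completes the 16 across.
R1C1 = 10 − 8 = 2 completes the 10 down.
R1C2 = 10 − 2 = 8 completes the 10 across.

2, 8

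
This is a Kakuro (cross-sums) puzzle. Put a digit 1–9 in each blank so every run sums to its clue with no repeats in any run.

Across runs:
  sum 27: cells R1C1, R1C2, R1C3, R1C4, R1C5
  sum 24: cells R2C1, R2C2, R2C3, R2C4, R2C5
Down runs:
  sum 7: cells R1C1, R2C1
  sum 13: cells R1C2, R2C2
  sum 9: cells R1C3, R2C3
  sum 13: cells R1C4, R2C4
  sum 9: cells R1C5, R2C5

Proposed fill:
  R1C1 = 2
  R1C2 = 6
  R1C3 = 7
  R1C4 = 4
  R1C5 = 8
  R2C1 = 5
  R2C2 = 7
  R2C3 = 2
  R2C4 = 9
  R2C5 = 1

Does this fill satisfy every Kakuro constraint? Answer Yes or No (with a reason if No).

Yes

Across: 2+6+7+4+8=27; 5+7+2+9+1=24. Down: 2+5=7; 6+7=13; 7+2=9; 4+9=13; 8+1=9. No digit repeats within any run.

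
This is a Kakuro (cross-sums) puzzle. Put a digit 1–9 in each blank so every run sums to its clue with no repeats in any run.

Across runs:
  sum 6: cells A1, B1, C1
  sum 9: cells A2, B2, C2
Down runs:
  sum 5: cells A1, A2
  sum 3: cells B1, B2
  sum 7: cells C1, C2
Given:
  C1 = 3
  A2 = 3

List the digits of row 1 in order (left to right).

2 1 3

6 in 3 cells must be {1,2,3}; 3 in 2 cells must be {1,2}.
A1 = 5 − 3 = 2 completes the 5 down.
B1 = 6 − 5 = 1 completes the 6 across.
B2 = 3 − 1 = 2 completes the 3 down.
C2 = 9 − 5 = 4 completes the 9 across.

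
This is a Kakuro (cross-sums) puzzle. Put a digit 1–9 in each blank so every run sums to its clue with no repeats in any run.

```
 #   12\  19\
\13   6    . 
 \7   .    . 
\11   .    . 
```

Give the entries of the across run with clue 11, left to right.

2 9

R1C2 = 13 − 6 = 7 completes the 13 across.
No cell is forced outright now. R2C2 can only be 3 or 4 (the digits allowed by both its 7 across and its 19 down). If R2C2 = 4: then R2C1 would have to be in {3} for the 7 across but in {1,2,4,5} for the 12 down — contradiction. So R2C2 = 3.
R2C1 = 7 − 3 = 4 completes the 7 across.
R3C1 = 12 − 10 = 2 completes the 12 down.
R3C2 = 11 − 2 = 9 completes the 11 across.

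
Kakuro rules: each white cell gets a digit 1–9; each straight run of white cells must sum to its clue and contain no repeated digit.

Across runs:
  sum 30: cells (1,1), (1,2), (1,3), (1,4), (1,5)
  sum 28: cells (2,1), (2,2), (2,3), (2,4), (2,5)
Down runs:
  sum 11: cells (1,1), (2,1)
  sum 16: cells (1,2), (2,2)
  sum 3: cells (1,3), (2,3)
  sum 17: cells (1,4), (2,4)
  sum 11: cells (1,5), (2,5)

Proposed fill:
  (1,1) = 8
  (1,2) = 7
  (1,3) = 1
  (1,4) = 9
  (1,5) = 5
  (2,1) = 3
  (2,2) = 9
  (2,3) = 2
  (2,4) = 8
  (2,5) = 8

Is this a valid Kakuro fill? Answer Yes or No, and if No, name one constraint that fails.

No — the across run (2,1)–(2,5) sums to 30, not 28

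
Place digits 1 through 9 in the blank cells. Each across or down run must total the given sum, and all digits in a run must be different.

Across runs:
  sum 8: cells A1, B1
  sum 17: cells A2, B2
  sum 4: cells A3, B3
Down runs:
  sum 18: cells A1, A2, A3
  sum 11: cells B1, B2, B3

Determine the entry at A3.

3

17 in 2 cells must be {8,9}; 4 in 2 cells must be {1,3}.
The 17 across and the 11 down share only 8, so B2 = 8.
Given what's placed, B3 must be 1 to fit the 4 across and 11 down.
B1 = 11 − 9 = 2 completes the 11 down.
A2 = 17 − 8 = 9 completes the 17 across.
A3 = 4 − 1 = 3 completes the 4 across.
A1 = 8 − 2 = 6 completes the 8 across.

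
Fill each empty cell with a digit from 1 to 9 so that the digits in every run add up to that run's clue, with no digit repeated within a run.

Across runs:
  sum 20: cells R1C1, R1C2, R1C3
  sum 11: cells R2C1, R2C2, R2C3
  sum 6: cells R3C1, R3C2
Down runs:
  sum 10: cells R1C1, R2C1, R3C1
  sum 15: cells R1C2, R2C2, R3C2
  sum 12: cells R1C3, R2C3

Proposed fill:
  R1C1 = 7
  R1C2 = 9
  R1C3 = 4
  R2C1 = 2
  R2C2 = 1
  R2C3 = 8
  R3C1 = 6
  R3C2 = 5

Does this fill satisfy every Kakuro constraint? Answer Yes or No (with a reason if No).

No — the across run R3C1–R3C2 sums to 11, not 6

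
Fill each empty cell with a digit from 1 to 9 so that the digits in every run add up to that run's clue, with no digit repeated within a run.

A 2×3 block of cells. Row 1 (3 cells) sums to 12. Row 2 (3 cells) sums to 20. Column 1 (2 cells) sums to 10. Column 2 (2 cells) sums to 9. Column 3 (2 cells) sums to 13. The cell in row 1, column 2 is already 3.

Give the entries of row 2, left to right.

(2,2) = 9 − 3 = 6 completes the 9 down.
(2,1) = 9: the only remaining digit allowed by both the 20 across and the 10 down.
(2,3) = 20 − 15 = 5 completes the 20 across.
(1,1) = 10 − 9 = 1 completes the 10 down.
(1,3) = 12 − 4 = 8 completes the 12 across.

9 6 5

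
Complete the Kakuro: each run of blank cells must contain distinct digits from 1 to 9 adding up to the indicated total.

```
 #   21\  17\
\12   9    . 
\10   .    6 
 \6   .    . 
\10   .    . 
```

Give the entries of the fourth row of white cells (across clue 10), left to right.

3, 7

R1C2 = 12 − 9 = 3 completes the 12 across.
R2C1 = 10 − 6 = 4 completes the 10 across.
Given what's placed, R3C2 must be 1 to fit the 6 across and 17 down.
R4C2 = 17 − 10 = 7 completes the 17 down.
R3C1 = 6 − 1 = 5 completes the 6 across.
R4C1 = 10 − 7 = 3 completes the 10 across.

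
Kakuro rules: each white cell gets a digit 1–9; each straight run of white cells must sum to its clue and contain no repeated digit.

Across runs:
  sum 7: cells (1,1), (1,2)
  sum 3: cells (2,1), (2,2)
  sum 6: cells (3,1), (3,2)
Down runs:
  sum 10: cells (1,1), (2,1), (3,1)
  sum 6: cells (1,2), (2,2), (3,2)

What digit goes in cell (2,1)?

3 in 2 cells must be {1,2}; 6 in 3 cells must be {1,2,3}.
Nothing is forced directly, so branch on (2,1), whose candidates are 1 or 2. If (2,1) = 2: that forces (2,2) = 1, (3,2) = 2, (1,2) = 3, after which (3,1) would have to be in {4} for the 6 across but in {1,3,5,7} for the 10 down — contradiction. So (2,1) = 1.
(2,2) = 3 − 1 = 2 completes the 3 across.
Given what's placed, (3,2) must be 1 to fit the 6 across and 6 down.
(1,2) = 6 − 3 = 3 completes the 6 down.
(3,1) = 6 − 1 = 5 completes the 6 across.
(1,1) = 7 − 3 = 4 completes the 7 across.

1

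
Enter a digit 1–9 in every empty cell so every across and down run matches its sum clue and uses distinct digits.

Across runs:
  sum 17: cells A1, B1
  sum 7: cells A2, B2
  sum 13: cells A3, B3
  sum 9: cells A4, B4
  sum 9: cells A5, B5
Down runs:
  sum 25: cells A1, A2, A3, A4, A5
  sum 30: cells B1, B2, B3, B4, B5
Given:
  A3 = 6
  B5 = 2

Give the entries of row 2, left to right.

3 4

17 in 2 cells must be {8,9}.
B3 = 13 − 6 = 7 completes the 13 across.
A5 = 9 − 2 = 7 completes the 9 across.
B2 = 4: the only remaining digit allowed by both the 7 across and the 30 down.
B4 = 8: the only remaining digit allowed by both the 9 across and the 30 down.
B1 = 30 − 21 = 9 completes the 30 down.
A2 = 7 − 4 = 3 completes the 7 across.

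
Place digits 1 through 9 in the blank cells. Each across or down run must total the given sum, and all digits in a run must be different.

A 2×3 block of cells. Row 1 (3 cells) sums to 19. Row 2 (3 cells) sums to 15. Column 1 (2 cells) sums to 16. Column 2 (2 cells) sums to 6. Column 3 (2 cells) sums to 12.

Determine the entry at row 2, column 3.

4

16 in 2 cells must be {7,9}.
Nothing is forced directly, so branch on (1,2), whose candidates are 2 or 4 or 5. If (1,2) = 2: that forces (1,1) = 9, (1,3) = 8, (2,1) = 7, after which (2,2) would have to be in {2,3,5,6} for the 15 across but in {4} for the 6 down — contradiction. If (1,2) = 5: then (1,1) would have to be in {6,8} for the 19 across but in {7,9} for the 16 down — contradiction. So (1,2) = 4.
(2,2) = 6 − 4 = 2 completes the 6 down.
Nothing is forced directly, so branch on (1,1), whose candidates are 7 or 9. If (1,1) = 9: then (1,3) would have to be in {6} for the 19 across but in {3,4,5,7,8,9} for the 12 down — contradiction. So (1,1) = 7.
(1,3) = 19 − 11 = 8 completes the 19 across.
(2,1) = 16 − 7 = 9 completes the 16 down.
(2,3) = 15 − 11 = 4 completes the 15 across.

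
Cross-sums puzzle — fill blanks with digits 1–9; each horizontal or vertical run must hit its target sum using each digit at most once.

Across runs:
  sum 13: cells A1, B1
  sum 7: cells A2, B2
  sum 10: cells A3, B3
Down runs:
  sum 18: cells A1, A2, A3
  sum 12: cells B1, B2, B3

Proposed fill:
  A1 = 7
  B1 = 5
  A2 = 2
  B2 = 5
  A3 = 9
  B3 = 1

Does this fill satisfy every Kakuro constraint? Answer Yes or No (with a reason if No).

No — the across run A1–B1 sums to 12, not 13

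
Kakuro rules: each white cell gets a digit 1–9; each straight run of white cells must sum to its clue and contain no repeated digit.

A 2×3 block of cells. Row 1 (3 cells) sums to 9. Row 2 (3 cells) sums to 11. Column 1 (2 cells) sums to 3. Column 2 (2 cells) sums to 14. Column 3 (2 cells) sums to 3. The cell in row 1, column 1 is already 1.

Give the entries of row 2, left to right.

2, 8, 1

3 in 2 cells must be {1,2}.
Given what's placed, (1,3) must be 2 to fit the 9 across and 3 down.
(2,1) = 3 − 1 = 2 completes the 3 down.
(2,3) = 3 − 2 = 1 completes the 3 down.
(1,2) = 9 − 3 = 6 completes the 9 across.
(2,2) = 11 − 3 = 8 completes the 11 across.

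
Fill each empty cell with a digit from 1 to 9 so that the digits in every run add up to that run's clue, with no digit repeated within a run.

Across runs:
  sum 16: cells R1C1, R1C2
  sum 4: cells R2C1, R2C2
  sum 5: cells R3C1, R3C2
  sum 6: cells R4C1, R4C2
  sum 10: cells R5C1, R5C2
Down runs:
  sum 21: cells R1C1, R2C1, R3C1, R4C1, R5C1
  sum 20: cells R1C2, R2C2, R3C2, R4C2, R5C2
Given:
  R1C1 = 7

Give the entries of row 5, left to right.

8, 2

16 in 2 cells must be {7,9}; 4 in 2 cells must be {1,3}.
R1C2 = 16 − 7 = 9 completes the 16 across.
Nothing is forced directly, so branch on R5C2, whose candidates are 1 or 2 or 3. If R5C2 = 1: that forces R2C2 = 3, R3C2 = 2, R4C2 = 5, after which R5C1 would have to be in {9} for the 10 across but in {1,2,3,4,5,6,8} for the 21 down — contradiction. If R5C2 = 3: that forces R2C2 = 1, R3C2 = 2, R4C2 = 5, after which R5C1 would have to be in {7} for the 10 across but in {1,2,3,4,5,6,8} for the 21 down — contradiction. So R5C2 = 2.
R5C1 = 10 − 2 = 8 completes the 10 across.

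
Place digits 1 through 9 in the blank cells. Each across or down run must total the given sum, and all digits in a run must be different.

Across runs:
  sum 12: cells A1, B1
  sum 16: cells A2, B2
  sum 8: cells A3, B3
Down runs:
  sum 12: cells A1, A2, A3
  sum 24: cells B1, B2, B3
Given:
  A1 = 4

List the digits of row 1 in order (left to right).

4 8

16 in 2 cells must be {7,9}; 24 in 3 cells must be {7,8,9}.
B1 = 12 − 4 = 8 completes the 12 across.
A2 = 7: the only remaining digit allowed by both the 16 across and the 12 down.
B2 = 16 − 7 = 9 completes the 16 across.
A3 = 12 − 11 = 1 completes the 12 down.
B3 = 8 − 1 = 7 completes the 8 across.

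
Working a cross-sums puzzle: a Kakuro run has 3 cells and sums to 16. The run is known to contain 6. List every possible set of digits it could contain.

{1,6,9}; {2,6,8}; {3,6,7}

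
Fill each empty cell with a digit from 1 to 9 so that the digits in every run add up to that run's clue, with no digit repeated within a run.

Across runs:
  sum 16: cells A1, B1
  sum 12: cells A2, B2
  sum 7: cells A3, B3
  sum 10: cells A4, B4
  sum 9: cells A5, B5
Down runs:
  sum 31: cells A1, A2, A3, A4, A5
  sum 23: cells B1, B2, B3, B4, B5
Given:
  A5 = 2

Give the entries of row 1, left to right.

7 9

16 in 2 cells must be {7,9}.
Given what's placed, A3 must be 5 to fit the 7 across and 31 down.
B3 = 7 − 5 = 2 completes the 7 across.
B5 = 9 − 2 = 7 completes the 9 across.
Given what's placed, B1 must be 9 to fit the 16 across and 23 down.
Given what's placed, B2 must be 4 to fit the 12 across and 23 down.
B4 = 23 − 22 = 1 completes the 23 down.
A1 = 16 − 9 = 7 completes the 16 across.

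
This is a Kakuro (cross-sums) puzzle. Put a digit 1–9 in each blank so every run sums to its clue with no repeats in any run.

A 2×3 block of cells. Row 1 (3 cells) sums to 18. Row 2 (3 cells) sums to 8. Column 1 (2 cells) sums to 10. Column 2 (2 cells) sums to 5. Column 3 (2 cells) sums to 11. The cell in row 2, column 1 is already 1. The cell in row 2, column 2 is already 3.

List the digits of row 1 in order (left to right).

9 2 7

(1,1) = 10 − 1 = 9 completes the 10 down.
(1,2) = 5 − 3 = 2 completes the 5 down.
(1,3) = 18 − 11 = 7 completes the 18 across.
(2,3) = 8 − 4 = 4 completes the 8 across.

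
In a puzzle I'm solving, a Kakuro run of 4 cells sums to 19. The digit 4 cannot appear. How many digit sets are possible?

6

4 distinct digits from 1–9 sum between 10 and 30.
Dropping sets that contain 4.
Enumerating: {1,2,7,9}, {1,3,6,9}, {1,3,7,8}, {1,5,6,7}, {2,3,5,9}, {2,3,6,8}.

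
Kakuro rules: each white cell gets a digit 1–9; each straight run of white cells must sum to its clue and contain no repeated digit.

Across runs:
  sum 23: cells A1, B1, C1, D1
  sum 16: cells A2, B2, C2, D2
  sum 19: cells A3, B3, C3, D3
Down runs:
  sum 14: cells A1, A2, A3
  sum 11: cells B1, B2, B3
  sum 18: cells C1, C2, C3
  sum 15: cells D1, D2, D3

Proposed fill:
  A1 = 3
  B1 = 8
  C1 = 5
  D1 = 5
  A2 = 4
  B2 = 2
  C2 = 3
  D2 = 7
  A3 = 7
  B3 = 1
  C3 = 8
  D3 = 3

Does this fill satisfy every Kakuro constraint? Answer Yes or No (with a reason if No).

No — the down run C1–C3 sums to 16, not 18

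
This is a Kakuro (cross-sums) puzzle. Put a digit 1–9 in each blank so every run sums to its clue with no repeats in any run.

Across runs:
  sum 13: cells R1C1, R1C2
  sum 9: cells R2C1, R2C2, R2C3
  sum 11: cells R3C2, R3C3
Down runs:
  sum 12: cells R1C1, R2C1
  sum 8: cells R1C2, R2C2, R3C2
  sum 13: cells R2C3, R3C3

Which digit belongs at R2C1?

3

Nothing is forced directly, so branch on R1C2, whose candidates are 4 or 5. If R1C2 = 5: that forces R1C1 = 8, R2C1 = 4, R2C2 = 2, after which R2C3 would have to be in {3} for the 9 across but in {4,5,6,7,8,9} for the 13 down — contradiction. So R1C2 = 4.
R1C1 = 13 − 4 = 9 completes the 13 across.
R2C1 = 12 − 9 = 3 completes the 12 down.
R2C2 = 1: the only remaining digit allowed by both the 9 across and the 8 down.
R2C3 = 9 − 4 = 5 completes the 9 across.
R3C2 = 8 − 5 = 3 completes the 8 down.
R3C3 = 11 − 3 = 8 completes the 11 across.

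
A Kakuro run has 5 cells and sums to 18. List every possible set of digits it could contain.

5 distinct digits from 1–9 sum between 15 and 35.

{1,2,3,4,8}; {1,2,3,5,7}; {1,2,4,5,6}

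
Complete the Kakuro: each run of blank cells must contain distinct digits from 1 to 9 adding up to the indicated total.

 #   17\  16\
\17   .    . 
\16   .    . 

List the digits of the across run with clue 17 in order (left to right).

17 in 2 cells must be {8,9}; 16 in 2 cells must be {7,9}.
The 17 across and the 16 down share only 9, so R1C2 = 9.
The 16 across and the 17 down share only 9, so R2C1 = 9.
R2C2 = 16 − 9 = 7 completes the 16 across.
R1C1 = 17 − 9 = 8 completes the 17 across.

8 9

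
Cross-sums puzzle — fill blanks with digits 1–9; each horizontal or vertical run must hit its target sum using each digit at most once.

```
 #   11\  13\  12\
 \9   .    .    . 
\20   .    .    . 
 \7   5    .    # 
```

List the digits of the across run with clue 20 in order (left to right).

4 7 9

Given what's placed, R2C1 must be 4 to fit the 20 across and 11 down.
R3C2 = 7 − 5 = 2 completes the 7 across.
R1C1 = 11 − 9 = 2 completes the 11 down.
Given what's placed, R2C2 must be 7 to fit the 20 across and 13 down.
R2C3 = 20 − 11 = 9 completes the 20 across.
R1C2 = 13 − 9 = 4 completes the 13 down.
R1C3 = 9 − 6 = 3 completes the 9 across.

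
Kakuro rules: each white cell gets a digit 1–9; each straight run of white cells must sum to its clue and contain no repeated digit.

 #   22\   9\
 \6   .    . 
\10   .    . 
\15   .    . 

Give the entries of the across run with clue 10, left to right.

8 2

The 6 across and the 22 down share only 5, so R1C1 = 5.
R1C2 = 6 − 5 = 1 completes the 6 across.
Given what's placed, R3C2 must be 6 to fit the 15 across and 9 down.
R2C2 = 9 − 7 = 2 completes the 9 down.
R3C1 = 15 − 6 = 9 completes the 15 across.
R2C1 = 10 − 2 = 8 completes the 10 across.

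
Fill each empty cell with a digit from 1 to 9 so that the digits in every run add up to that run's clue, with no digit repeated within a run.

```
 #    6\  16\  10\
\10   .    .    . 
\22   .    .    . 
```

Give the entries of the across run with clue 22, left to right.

16 in 2 cells must be {7,9}.
The 10 across and the 16 down share only 7, so R1C2 = 7.
The 22 across and the 6 down share only 5, so R2C1 = 5.
R2C2 = 16 − 7 = 9 completes the 16 down.
R2C3 = 22 − 14 = 8 completes the 22 across.
R1C1 = 6 − 5 = 1 completes the 6 down.
R1C3 = 10 − 8 = 2 completes the 10 across.

5, 9, 8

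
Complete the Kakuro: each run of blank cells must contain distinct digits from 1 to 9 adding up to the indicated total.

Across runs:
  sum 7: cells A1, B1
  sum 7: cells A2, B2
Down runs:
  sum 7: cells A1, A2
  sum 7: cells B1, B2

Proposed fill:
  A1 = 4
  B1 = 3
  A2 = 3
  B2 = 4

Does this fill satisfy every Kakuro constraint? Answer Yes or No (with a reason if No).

Across: 4+3=7; 3+4=7. Down: 4+3=7; 3+4=7. No digit repeats within any run.

Yes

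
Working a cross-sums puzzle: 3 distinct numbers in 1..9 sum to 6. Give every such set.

{1,2,3}

3 distinct digits from 1–9 sum between 6 and 24.
Only one set works: {1,2,3}.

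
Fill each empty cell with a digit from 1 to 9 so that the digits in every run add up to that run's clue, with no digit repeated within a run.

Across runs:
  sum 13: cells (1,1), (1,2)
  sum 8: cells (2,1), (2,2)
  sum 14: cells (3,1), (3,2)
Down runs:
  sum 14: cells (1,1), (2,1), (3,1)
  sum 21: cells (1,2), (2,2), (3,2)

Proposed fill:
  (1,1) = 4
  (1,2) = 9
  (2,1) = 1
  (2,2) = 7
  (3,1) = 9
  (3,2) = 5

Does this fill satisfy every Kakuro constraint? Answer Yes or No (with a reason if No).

Across: 4+9=13; 1+7=8; 9+5=14. Down: 4+1+9=14; 9+7+5=21. No digit repeats within any run.

Yes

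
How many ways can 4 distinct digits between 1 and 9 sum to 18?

11

4 distinct digits from 1–9 sum between 10 and 30.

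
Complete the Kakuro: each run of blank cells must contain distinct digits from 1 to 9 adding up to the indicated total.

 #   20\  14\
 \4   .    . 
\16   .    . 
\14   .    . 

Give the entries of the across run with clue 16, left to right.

9 7

4 in 2 cells must be {1,3}; 16 in 2 cells must be {7,9}.
The 4 across and the 20 down share only 3, so R1C1 = 3.
R1C2 = 4 − 3 = 1 completes the 4 across.
Given what's placed, R2C1 must be 9 to fit the 16 across and 20 down.
R2C2 = 16 − 9 = 7 completes the 16 across.
R3C1 = 20 − 12 = 8 completes the 20 down.
R3C2 = 14 − 8 = 6 completes the 14 across.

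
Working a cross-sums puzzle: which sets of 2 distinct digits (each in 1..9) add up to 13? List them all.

{4,9}; {5,8}; {6,7}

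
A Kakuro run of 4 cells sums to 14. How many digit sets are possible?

5

4 distinct digits from 1–9 sum between 10 and 30.
Enumerating: {1,2,3,8}, {1,2,4,7}, {1,2,5,6}, {1,3,4,6}, {2,3,4,5}.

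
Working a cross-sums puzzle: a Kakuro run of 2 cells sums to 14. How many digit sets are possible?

2 distinct digits from 1–9 sum between 3 and 17.
Enumerating: {5,9}, {6,8}.

2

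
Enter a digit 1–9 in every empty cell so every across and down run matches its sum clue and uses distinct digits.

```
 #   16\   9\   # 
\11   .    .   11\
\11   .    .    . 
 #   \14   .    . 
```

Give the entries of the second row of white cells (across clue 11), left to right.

16 in 2 cells must be {7,9}.
The 11 across and the 16 down share only 7, so R2C1 = 7.
R2C3 = 3: the only remaining digit allowed by both the 11 across and the 11 down.
R3C3 = 11 − 3 = 8 completes the 11 down.
R1C1 = 16 − 7 = 9 completes the 16 down.
R1C2 = 11 − 9 = 2 completes the 11 across.
R2C2 = 11 − 10 = 1 completes the 11 across.
R3C2 = 14 − 8 = 6 completes the 14 across.

7, 1, 3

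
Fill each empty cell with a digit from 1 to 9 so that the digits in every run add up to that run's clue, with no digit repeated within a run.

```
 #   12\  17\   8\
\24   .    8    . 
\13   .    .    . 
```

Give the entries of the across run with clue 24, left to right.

9, 8, 7

24 in 3 cells must be {7,8,9}; 17 in 2 cells must be {8,9}.
R1C3 = 7: the only remaining digit allowed by both the 24 across and the 8 down.
R2C2 = 17 − 8 = 9 completes the 17 down.
R2C3 = 8 − 7 = 1 completes the 8 down.
R1C1 = 24 − 15 = 9 completes the 24 across.
R2C1 = 13 − 10 = 3 completes the 13 across.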